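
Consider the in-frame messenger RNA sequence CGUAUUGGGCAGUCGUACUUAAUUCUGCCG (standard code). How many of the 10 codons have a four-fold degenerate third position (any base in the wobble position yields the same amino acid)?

5

Codon 1 CGU (Arg): third position 4-fold.
Codon 2 AUU (Ile): third position 3-fold.
Codon 3 GGG (Gly): third position 4-fold.
Codon 4 CAG (Gln): third position 2-fold.
Codon 5 UCG (Ser): third position 4-fold.
Codon 6 UAC (Tyr): third position 2-fold.
Codon 7 UUA (Leu): third position 2-fold.
Codon 8 AUU (Ile): third position 3-fold.
Codon 9 CUG (Leu): third position 4-fold.
Codon 10 CCG (Pro): third position 4-fold.
Four-fold degenerate third positions: 5.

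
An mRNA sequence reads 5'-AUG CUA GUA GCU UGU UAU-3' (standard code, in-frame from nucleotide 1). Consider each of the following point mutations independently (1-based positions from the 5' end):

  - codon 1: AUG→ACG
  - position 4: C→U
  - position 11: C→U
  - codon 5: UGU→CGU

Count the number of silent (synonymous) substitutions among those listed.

1

Codon 1: AUG (Met) → ACG (Thr) — missense.
Codon 2: CUA (Leu) → UUA (Leu) — synonymous.
Codon 4: GCU (Ala) → GUU (Val) — missense.
Codon 5: UGU (Cys) → CGU (Arg) — missense.
Synonymous: 1 of 4.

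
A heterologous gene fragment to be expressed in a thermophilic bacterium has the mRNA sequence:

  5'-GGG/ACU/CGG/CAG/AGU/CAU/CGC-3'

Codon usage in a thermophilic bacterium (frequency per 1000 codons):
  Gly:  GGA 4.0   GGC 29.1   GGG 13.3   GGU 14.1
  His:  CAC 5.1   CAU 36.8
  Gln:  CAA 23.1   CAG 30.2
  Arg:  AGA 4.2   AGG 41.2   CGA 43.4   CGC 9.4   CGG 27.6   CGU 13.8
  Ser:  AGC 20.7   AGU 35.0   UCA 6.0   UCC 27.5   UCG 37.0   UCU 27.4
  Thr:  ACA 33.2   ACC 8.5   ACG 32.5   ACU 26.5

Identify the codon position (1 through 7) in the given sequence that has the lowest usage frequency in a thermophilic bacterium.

Codon 1 GGG (Gly): 13.3 per 1000.
Codon 2 ACU (Thr): 26.5 per 1000.
Codon 3 CGG (Arg): 27.6 per 1000.
Codon 4 CAG (Gln): 30.2 per 1000.
Codon 5 AGU (Ser): 35.0 per 1000.
Codon 6 CAU (His): 36.8 per 1000.
Codon 7 CGC (Arg): 9.4 per 1000.
Lowest frequency is 9.4 at codon 7.

7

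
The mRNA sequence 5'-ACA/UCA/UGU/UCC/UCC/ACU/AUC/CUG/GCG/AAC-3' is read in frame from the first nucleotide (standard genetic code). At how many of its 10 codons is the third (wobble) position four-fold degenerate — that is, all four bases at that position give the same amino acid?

Codon 1 ACA (Thr): third position 4-fold.
Codon 2 UCA (Ser): third position 4-fold.
Codon 3 UGU (Cys): third position 2-fold.
Codon 4 UCC (Ser): third position 4-fold.
Codon 5 UCC (Ser): third position 4-fold.
Codon 6 ACU (Thr): third position 4-fold.
Codon 7 AUC (Ile): third position 3-fold.
Codon 8 CUG (Leu): third position 4-fold.
Codon 9 GCG (Ala): third position 4-fold.
Codon 10 AAC (Asn): third position 2-fold.
Four-fold degenerate third positions: 7.

7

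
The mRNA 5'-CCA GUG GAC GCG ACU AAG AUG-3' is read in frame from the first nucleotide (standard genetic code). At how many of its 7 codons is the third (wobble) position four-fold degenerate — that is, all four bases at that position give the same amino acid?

4

Codon 1 CCA (Pro): third position 4-fold.
Codon 2 GUG (Val): third position 4-fold.
Codon 3 GAC (Asp): third position 2-fold.
Codon 4 GCG (Ala): third position 4-fold.
Codon 5 ACU (Thr): third position 4-fold.
Codon 6 AAG (Lys): third position 2-fold.
Codon 7 AUG (Met): third position 1-fold.
Four-fold degenerate third positions: 4.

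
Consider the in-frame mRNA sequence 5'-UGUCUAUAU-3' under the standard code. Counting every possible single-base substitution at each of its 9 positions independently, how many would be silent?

Codon 1 (UGU, Cys): 1 synonymous substitution.
Codon 2 (CUA, Leu): 4 synonymous substitutions.
Codon 3 (UAU, Tyr): 1 synonymous substitution.
Total: 1 + 4 + 1 = 6.

6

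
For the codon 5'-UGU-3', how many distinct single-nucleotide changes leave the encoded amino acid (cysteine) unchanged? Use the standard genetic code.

1

Position 1: none → 0 synonymous.
Position 2: none → 0 synonymous.
Position 3: UGC → 1 synonymous.
Total: 0 + 0 + 1 = 1.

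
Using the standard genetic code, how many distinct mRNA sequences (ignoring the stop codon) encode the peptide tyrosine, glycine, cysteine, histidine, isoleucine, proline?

Tyr: 2 codons.
Gly: 4 codons.
Cys: 2 codons.
His: 2 codons.
Ile: 3 codons.
Pro: 4 codons.
2 × 4 × 2 × 2 × 3 × 4 = 384.

384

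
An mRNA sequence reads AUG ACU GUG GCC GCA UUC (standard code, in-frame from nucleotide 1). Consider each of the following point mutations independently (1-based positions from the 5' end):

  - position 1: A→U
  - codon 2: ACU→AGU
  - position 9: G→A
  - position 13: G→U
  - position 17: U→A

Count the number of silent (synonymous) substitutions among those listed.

1

Codon 1: AUG (Met) → UUG (Leu) — missense.
Codon 2: ACU (Thr) → AGU (Ser) — missense.
Codon 3: GUG (Val) → GUA (Val) — synonymous.
Codon 5: GCA (Ala) → UCA (Ser) — missense.
Codon 6: UUC (Phe) → UAC (Tyr) — missense.
Synonymous: 1 of 5.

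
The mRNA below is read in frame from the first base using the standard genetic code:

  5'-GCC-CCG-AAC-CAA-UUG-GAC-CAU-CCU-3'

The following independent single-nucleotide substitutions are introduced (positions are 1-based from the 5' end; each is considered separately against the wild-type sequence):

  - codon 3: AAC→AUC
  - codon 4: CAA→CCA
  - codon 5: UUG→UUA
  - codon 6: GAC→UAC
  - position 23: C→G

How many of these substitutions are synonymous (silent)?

1

Codon 3: AAC (Asn) → AUC (Ile) — missense.
Codon 4: CAA (Gln) → CCA (Pro) — missense.
Codon 5: UUG (Leu) → UUA (Leu) — synonymous.
Codon 6: GAC (Asp) → UAC (Tyr) — missense.
Codon 8: CCU (Pro) → CGU (Arg) — missense.
Synonymous: 1 of 5.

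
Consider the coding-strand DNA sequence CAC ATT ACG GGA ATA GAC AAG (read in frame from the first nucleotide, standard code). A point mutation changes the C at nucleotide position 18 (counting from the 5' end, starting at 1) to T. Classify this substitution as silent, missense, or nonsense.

silent

Position 18 falls in codon 6: GAC → Asp.
After the substitution the codon is GAT → Asp.
Both encode Asp, so the change is synonymous.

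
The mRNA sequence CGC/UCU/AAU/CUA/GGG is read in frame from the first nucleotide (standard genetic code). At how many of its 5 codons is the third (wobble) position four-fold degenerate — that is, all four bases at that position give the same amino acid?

4

Codon 1 CGC (Arg): third position 4-fold.
Codon 2 UCU (Ser): third position 4-fold.
Codon 3 AAU (Asn): third position 2-fold.
Codon 4 CUA (Leu): third position 4-fold.
Codon 5 GGG (Gly): third position 4-fold.
Four-fold degenerate third positions: 4.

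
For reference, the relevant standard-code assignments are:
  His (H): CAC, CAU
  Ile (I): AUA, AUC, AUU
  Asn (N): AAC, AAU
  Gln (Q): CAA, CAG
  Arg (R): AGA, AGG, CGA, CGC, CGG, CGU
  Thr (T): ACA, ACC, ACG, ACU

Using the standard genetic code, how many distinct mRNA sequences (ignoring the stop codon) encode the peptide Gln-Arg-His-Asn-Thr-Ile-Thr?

Gln: 2 codons.
Arg: 6 codons.
His: 2 codons.
Asn: 2 codons.
Thr: 4 codons.
Ile: 3 codons.
Thr: 4 codons.
2 × 6 × 2 × 2 × 4 × 3 × 4 = 2304.

2304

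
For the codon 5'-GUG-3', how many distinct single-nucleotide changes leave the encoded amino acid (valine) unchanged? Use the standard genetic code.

Position 1: none → 0 synonymous.
Position 2: none → 0 synonymous.
Position 3: GUU, GUC, GUA → 3 synonymous.
Total: 0 + 0 + 3 = 3.

3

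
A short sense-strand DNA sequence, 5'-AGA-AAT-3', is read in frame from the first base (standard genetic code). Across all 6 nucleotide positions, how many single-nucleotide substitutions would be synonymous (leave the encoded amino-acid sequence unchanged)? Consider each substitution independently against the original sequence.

3

Codon 1 (AGA, Arg): 2 synonymous substitutions.
Codon 2 (AAT, Asn): 1 synonymous substitution.
Total: 2 + 1 = 3.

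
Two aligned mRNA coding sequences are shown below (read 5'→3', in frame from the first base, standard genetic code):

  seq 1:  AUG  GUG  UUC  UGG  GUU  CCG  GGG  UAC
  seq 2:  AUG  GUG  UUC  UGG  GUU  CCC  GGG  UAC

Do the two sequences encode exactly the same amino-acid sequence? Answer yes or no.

Codon 1: AUG Met / AUG Met — identical.
Codon 2: GUG Val / GUG Val — identical.
Codon 3: UUC Phe / UUC Phe — identical.
Codon 4: UGG Trp / UGG Trp — identical.
Codon 5: GUU Val / GUU Val — identical.
Codon 6: CCG Pro / CCC Pro — synonymous.
Codon 7: GGG Gly / GGG Gly — identical.
Codon 8: UAC Tyr / UAC Tyr — identical.
Nonsynonymous differences: 0 → same protein.

yes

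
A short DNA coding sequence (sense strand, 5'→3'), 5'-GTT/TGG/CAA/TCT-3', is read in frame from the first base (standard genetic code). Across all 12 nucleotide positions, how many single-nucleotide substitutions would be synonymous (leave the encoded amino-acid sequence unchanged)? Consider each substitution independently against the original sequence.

7

Codon 1 (GTT, Val): 3 synonymous substitutions.
Codon 2 (TGG, Trp): 0 synonymous substitutions.
Codon 3 (CAA, Gln): 1 synonymous substitution.
Codon 4 (TCT, Ser): 3 synonymous substitutions.
Total: 3 + 0 + 1 + 3 = 7.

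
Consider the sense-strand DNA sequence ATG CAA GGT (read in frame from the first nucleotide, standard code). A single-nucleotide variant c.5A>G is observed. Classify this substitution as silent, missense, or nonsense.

missense

Position 5 falls in codon 2: CAA → Gln.
After the substitution the codon is CGA → Arg.
Gln ≠ Arg, so this is a missense mutation.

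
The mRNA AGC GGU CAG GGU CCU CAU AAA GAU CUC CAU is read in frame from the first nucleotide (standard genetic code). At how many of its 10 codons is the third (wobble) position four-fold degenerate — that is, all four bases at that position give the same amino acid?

Codon 1 AGC (Ser): third position 2-fold.
Codon 2 GGU (Gly): third position 4-fold.
Codon 3 CAG (Gln): third position 2-fold.
Codon 4 GGU (Gly): third position 4-fold.
Codon 5 CCU (Pro): third position 4-fold.
Codon 6 CAU (His): third position 2-fold.
Codon 7 AAA (Lys): third position 2-fold.
Codon 8 GAU (Asp): third position 2-fold.
Codon 9 CUC (Leu): third position 4-fold.
Codon 10 CAU (His): third position 2-fold.
Four-fold degenerate third positions: 4.

4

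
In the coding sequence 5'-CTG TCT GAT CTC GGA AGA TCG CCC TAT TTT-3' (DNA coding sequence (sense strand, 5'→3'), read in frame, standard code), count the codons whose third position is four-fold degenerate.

Codon 1 CTG (Leu): third position 4-fold.
Codon 2 TCT (Ser): third position 4-fold.
Codon 3 GAT (Asp): third position 2-fold.
Codon 4 CTC (Leu): third position 4-fold.
Codon 5 GGA (Gly): third position 4-fold.
Codon 6 AGA (Arg): third position 2-fold.
Codon 7 TCG (Ser): third position 4-fold.
Codon 8 CCC (Pro): third position 4-fold.
Codon 9 TAT (Tyr): third position 2-fold.
Codon 10 TTT (Phe): third position 2-fold.
Four-fold degenerate third positions: 6.

6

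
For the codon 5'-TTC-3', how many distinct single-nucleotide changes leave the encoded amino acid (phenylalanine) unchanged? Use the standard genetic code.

Position 1: none → 0 synonymous.
Position 2: none → 0 synonymous.
Position 3: TTT → 1 synonymous.
Total: 0 + 0 + 1 = 1.

1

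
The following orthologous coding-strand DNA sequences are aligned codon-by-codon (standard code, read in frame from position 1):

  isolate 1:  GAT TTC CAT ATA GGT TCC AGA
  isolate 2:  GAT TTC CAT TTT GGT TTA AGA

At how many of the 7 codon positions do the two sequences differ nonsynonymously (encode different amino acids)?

Codon 1: GAT Asp / GAT Asp — identical.
Codon 2: TTC Phe / TTC Phe — identical.
Codon 3: CAT His / CAT His — identical.
Codon 4: ATA Ile / TTT Phe — nonsynonymous.
Codon 5: GGT Gly / GGT Gly — identical.
Codon 6: TCC Ser / TTA Leu — nonsynonymous.
Codon 7: AGA Arg / AGA Arg — identical.
Nonsynonymous differences: 2.

2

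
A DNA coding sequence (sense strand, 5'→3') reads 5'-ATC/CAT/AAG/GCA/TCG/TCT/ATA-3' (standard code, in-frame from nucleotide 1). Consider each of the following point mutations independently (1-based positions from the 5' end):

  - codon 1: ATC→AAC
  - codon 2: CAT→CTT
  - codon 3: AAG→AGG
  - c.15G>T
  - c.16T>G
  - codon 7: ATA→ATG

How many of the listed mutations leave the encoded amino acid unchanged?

Codon 1: ATC (Ile) → AAC (Asn) — missense.
Codon 2: CAT (His) → CTT (Leu) — missense.
Codon 3: AAG (Lys) → AGG (Arg) — missense.
Codon 5: TCG (Ser) → TCT (Ser) — synonymous.
Codon 6: TCT (Ser) → GCT (Ala) — missense.
Codon 7: ATA (Ile) → ATG (Met) — missense.
Synonymous: 1 of 6.

1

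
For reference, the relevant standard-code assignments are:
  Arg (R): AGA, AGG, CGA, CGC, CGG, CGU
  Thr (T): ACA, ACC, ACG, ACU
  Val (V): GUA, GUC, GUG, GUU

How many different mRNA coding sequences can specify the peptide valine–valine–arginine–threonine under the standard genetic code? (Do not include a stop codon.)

384

Val: 4 codons.
Val: 4 codons.
Arg: 6 codons.
Thr: 4 codons.
4 × 4 × 6 × 4 = 384.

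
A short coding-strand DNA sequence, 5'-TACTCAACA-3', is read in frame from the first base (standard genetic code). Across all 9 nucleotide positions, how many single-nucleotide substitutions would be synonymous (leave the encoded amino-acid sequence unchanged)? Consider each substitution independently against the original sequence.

7

Codon 1 (TAC, Tyr): 1 synonymous substitution.
Codon 2 (TCA, Ser): 3 synonymous substitutions.
Codon 3 (ACA, Thr): 3 synonymous substitutions.
Total: 1 + 3 + 3 = 7.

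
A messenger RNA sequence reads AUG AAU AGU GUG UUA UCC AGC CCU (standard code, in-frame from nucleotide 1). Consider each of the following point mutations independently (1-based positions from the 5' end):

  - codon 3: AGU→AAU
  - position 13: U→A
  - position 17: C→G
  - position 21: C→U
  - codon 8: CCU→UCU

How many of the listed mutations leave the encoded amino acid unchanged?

1

Codon 3: AGU (Ser) → AAU (Asn) — missense.
Codon 5: UUA (Leu) → AUA (Ile) — missense.
Codon 6: UCC (Ser) → UGC (Cys) — missense.
Codon 7: AGC (Ser) → AGU (Ser) — synonymous.
Codon 8: CCU (Pro) → UCU (Ser) — missense.
Synonymous: 1 of 5.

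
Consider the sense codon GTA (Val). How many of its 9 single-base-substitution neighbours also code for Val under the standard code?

3

Position 1: none → 0 synonymous.
Position 2: none → 0 synonymous.
Position 3: GTT, GTC, GTG → 3 synonymous.
Total: 0 + 0 + 3 = 3.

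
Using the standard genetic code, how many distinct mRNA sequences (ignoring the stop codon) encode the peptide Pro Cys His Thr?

64

Pro: 4 codons.
Cys: 2 codons.
His: 2 codons.
Thr: 4 codons.
4 × 2 × 2 × 4 = 64.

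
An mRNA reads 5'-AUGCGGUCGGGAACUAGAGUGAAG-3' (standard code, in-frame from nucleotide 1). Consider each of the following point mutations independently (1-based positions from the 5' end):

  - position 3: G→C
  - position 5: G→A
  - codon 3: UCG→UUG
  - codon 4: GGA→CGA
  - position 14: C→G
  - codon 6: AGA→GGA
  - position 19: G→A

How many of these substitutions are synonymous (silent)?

Codon 1: AUG (Met) → AUC (Ile) — missense.
Codon 2: CGG (Arg) → CAG (Gln) — missense.
Codon 3: UCG (Ser) → UUG (Leu) — missense.
Codon 4: GGA (Gly) → CGA (Arg) — missense.
Codon 5: ACU (Thr) → AGU (Ser) — missense.
Codon 6: AGA (Arg) → GGA (Gly) — missense.
Codon 7: GUG (Val) → AUG (Met) — missense.
Synonymous: 0 of 7.

0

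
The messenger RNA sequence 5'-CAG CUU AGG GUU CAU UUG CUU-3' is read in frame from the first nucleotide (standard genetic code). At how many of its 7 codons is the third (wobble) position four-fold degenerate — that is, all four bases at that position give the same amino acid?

3

Codon 1 CAG (Gln): third position 2-fold.
Codon 2 CUU (Leu): third position 4-fold.
Codon 3 AGG (Arg): third position 2-fold.
Codon 4 GUU (Val): third position 4-fold.
Codon 5 CAU (His): third position 2-fold.
Codon 6 UUG (Leu): third position 2-fold.
Codon 7 CUU (Leu): third position 4-fold.
Four-fold degenerate third positions: 3.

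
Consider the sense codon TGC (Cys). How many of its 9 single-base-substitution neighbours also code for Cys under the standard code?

1

Position 1: none → 0 synonymous.
Position 2: none → 0 synonymous.
Position 3: TGT → 1 synonymous.
Total: 0 + 0 + 1 = 1.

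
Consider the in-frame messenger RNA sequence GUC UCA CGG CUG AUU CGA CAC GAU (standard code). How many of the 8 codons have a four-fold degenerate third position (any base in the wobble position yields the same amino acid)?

5

Codon 1 GUC (Val): third position 4-fold.
Codon 2 UCA (Ser): third position 4-fold.
Codon 3 CGG (Arg): third position 4-fold.
Codon 4 CUG (Leu): third position 4-fold.
Codon 5 AUU (Ile): third position 3-fold.
Codon 6 CGA (Arg): third position 4-fold.
Codon 7 CAC (His): third position 2-fold.
Codon 8 GAU (Asp): third position 2-fold.
Four-fold degenerate third positions: 5.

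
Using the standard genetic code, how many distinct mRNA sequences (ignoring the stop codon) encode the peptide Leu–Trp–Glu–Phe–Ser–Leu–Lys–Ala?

6912

Leu: 6 codons.
Trp: 1 codon.
Glu: 2 codons.
Phe: 2 codons.
Ser: 6 codons.
Leu: 6 codons.
Lys: 2 codons.
Ala: 4 codons.
6 × 1 × 2 × 2 × 6 × 6 × 2 × 4 = 6912.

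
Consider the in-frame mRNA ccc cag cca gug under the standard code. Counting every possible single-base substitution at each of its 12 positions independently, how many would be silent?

Codon 1 (CCC, Pro): 3 synonymous substitutions.
Codon 2 (CAG, Gln): 1 synonymous substitution.
Codon 3 (CCA, Pro): 3 synonymous substitutions.
Codon 4 (GUG, Val): 3 synonymous substitutions.
Total: 3 + 1 + 3 + 3 = 10.

10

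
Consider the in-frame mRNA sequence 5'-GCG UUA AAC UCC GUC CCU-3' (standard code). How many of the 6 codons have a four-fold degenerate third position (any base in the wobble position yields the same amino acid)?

4

Codon 1 GCG (Ala): third position 4-fold.
Codon 2 UUA (Leu): third position 2-fold.
Codon 3 AAC (Asn): third position 2-fold.
Codon 4 UCC (Ser): third position 4-fold.
Codon 5 GUC (Val): third position 4-fold.
Codon 6 CCU (Pro): third position 4-fold.
Four-fold degenerate third positions: 4.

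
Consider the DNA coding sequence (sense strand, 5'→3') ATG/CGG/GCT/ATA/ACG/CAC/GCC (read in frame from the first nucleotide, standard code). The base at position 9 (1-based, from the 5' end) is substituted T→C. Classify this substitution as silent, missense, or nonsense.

Position 9 falls in codon 3: GCT → Ala.
After the substitution the codon is GCC → Ala.
Both encode Ala, so the change is synonymous.

silent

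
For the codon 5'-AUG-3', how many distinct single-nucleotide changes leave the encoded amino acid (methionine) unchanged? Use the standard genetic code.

Position 1: none → 0 synonymous.
Position 2: none → 0 synonymous.
Position 3: none → 0 synonymous.
Total: 0 + 0 + 0 = 0.

0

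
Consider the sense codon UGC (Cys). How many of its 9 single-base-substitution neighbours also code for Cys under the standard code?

1

Position 1: none → 0 synonymous.
Position 2: none → 0 synonymous.
Position 3: UGU → 1 synonymous.
Total: 0 + 0 + 1 = 1.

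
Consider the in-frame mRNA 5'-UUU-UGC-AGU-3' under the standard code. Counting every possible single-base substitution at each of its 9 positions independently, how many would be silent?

Codon 1 (UUU, Phe): 1 synonymous substitution.
Codon 2 (UGC, Cys): 1 synonymous substitution.
Codon 3 (AGU, Ser): 1 synonymous substitution.
Total: 1 + 1 + 1 = 3.

3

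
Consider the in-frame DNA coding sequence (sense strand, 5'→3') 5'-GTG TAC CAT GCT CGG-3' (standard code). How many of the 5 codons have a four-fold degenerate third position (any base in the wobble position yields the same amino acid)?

3

Codon 1 GTG (Val): third position 4-fold.
Codon 2 TAC (Tyr): third position 2-fold.
Codon 3 CAT (His): third position 2-fold.
Codon 4 GCT (Ala): third position 4-fold.
Codon 5 CGG (Arg): third position 4-fold.
Four-fold degenerate third positions: 3.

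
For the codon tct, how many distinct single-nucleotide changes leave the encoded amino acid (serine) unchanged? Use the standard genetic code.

Position 1: none → 0 synonymous.
Position 2: none → 0 synonymous.
Position 3: TCC, TCA, TCG → 3 synonymous.
Total: 0 + 0 + 3 = 3.

3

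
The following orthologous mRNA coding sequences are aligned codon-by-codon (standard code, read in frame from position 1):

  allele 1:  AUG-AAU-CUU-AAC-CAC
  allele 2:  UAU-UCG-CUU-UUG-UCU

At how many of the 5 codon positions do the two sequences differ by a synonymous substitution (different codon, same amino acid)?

Codon 1: AUG Met / UAU Tyr — nonsynonymous.
Codon 2: AAU Asn / UCG Ser — nonsynonymous.
Codon 3: CUU Leu / CUU Leu — identical.
Codon 4: AAC Asn / UUG Leu — nonsynonymous.
Codon 5: CAC His / UCU Ser — nonsynonymous.
Synonymous differences: 0.

0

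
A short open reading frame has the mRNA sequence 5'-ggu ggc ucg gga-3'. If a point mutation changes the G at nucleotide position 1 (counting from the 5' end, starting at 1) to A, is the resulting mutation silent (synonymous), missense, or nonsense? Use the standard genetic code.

Position 1 falls in codon 1: GGU → Gly.
After the substitution the codon is AGU → Ser.
Gly ≠ Ser, so this is a missense mutation.

missense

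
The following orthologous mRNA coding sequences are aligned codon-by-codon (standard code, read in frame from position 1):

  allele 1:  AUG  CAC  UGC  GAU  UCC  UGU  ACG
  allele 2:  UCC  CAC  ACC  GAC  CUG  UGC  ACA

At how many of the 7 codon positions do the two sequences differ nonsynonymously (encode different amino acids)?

3

Codon 1: AUG Met / UCC Ser — nonsynonymous.
Codon 2: CAC His / CAC His — identical.
Codon 3: UGC Cys / ACC Thr — nonsynonymous.
Codon 4: GAU Asp / GAC Asp — synonymous.
Codon 5: UCC Ser / CUG Leu — nonsynonymous.
Codon 6: UGU Cys / UGC Cys — synonymous.
Codon 7: ACG Thr / ACA Thr — synonymous.
Nonsynonymous differences: 3.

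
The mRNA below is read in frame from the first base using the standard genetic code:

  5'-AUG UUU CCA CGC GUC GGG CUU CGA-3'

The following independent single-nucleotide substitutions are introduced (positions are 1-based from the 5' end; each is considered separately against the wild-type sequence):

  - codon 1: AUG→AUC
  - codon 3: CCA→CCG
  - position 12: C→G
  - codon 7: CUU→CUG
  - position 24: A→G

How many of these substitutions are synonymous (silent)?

Codon 1: AUG (Met) → AUC (Ile) — missense.
Codon 3: CCA (Pro) → CCG (Pro) — synonymous.
Codon 4: CGC (Arg) → CGG (Arg) — synonymous.
Codon 7: CUU (Leu) → CUG (Leu) — synonymous.
Codon 8: CGA (Arg) → CGG (Arg) — synonymous.
Synonymous: 4 of 5.

4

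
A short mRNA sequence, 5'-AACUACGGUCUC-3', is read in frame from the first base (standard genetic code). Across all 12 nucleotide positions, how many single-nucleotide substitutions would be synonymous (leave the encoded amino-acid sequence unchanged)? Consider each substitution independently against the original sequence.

Codon 1 (AAC, Asn): 1 synonymous substitution.
Codon 2 (UAC, Tyr): 1 synonymous substitution.
Codon 3 (GGU, Gly): 3 synonymous substitutions.
Codon 4 (CUC, Leu): 3 synonymous substitutions.
Total: 1 + 1 + 3 + 3 = 8.

8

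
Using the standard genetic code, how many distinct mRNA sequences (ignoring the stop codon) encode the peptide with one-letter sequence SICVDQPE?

Ser: 6 codons.
Ile: 3 codons.
Cys: 2 codons.
Val: 4 codons.
Asp: 2 codons.
Gln: 2 codons.
Pro: 4 codons.
Glu: 2 codons.
6 × 3 × 2 × 4 × 2 × 2 × 4 × 2 = 4608.

4608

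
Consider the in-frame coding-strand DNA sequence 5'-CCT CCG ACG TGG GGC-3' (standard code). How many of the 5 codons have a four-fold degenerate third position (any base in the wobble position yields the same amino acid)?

4

Codon 1 CCT (Pro): third position 4-fold.
Codon 2 CCG (Pro): third position 4-fold.
Codon 3 ACG (Thr): third position 4-fold.
Codon 4 TGG (Trp): third position 1-fold.
Codon 5 GGC (Gly): third position 4-fold.
Four-fold degenerate third positions: 4.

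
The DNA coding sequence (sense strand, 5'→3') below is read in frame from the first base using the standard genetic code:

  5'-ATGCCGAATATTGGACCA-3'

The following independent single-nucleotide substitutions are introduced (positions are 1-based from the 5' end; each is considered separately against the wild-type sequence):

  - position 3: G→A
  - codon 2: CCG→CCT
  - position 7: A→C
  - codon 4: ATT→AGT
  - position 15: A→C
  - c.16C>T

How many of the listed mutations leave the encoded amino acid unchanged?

Codon 1: ATG (Met) → ATA (Ile) — missense.
Codon 2: CCG (Pro) → CCT (Pro) — synonymous.
Codon 3: AAT (Asn) → CAT (His) — missense.
Codon 4: ATT (Ile) → AGT (Ser) — missense.
Codon 5: GGA (Gly) → GGC (Gly) — synonymous.
Codon 6: CCA (Pro) → TCA (Ser) — missense.
Synonymous: 2 of 6.

2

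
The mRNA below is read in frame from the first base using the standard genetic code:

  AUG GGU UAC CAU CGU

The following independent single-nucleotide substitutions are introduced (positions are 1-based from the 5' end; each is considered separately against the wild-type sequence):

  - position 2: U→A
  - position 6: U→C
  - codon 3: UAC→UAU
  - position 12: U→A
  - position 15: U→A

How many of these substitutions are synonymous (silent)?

Codon 1: AUG (Met) → AAG (Lys) — missense.
Codon 2: GGU (Gly) → GGC (Gly) — synonymous.
Codon 3: UAC (Tyr) → UAU (Tyr) — synonymous.
Codon 4: CAU (His) → CAA (Gln) — missense.
Codon 5: CGU (Arg) → CGA (Arg) — synonymous.
Synonymous: 3 of 5.

3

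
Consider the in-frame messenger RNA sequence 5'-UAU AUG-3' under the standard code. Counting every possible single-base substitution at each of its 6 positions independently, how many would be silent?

Codon 1 (UAU, Tyr): 1 synonymous substitution.
Codon 2 (AUG, Met): 0 synonymous substitutions.
Total: 1 + 0 = 1.

1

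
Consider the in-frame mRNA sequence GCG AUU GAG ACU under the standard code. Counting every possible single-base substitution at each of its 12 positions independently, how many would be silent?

9

Codon 1 (GCG, Ala): 3 synonymous substitutions.
Codon 2 (AUU, Ile): 2 synonymous substitutions.
Codon 3 (GAG, Glu): 1 synonymous substitution.
Codon 4 (ACU, Thr): 3 synonymous substitutions.
Total: 3 + 2 + 1 + 3 = 9.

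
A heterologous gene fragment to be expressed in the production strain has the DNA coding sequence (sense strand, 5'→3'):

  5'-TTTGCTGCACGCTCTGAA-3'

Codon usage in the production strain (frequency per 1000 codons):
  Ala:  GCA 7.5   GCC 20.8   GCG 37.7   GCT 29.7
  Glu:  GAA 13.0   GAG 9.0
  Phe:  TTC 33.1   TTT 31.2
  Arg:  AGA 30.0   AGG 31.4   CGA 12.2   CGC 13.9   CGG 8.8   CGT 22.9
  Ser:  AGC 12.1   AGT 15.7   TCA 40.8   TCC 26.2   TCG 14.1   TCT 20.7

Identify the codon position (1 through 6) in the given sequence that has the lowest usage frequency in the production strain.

3

Codon 1 TTT (Phe): 31.2 per 1000.
Codon 2 GCT (Ala): 29.7 per 1000.
Codon 3 GCA (Ala): 7.5 per 1000.
Codon 4 CGC (Arg): 13.9 per 1000.
Codon 5 TCT (Ser): 20.7 per 1000.
Codon 6 GAA (Glu): 13.0 per 1000.
Lowest frequency is 7.5 at codon 3.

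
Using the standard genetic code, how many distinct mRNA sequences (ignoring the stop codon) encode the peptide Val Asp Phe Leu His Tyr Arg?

Val: 4 codons.
Asp: 2 codons.
Phe: 2 codons.
Leu: 6 codons.
His: 2 codons.
Tyr: 2 codons.
Arg: 6 codons.
4 × 2 × 2 × 6 × 2 × 2 × 6 = 2304.

2304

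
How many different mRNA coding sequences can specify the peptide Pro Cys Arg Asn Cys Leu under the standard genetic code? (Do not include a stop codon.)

Pro: 4 codons.
Cys: 2 codons.
Arg: 6 codons.
Asn: 2 codons.
Cys: 2 codons.
Leu: 6 codons.
4 × 2 × 6 × 2 × 2 × 6 = 1152.

1152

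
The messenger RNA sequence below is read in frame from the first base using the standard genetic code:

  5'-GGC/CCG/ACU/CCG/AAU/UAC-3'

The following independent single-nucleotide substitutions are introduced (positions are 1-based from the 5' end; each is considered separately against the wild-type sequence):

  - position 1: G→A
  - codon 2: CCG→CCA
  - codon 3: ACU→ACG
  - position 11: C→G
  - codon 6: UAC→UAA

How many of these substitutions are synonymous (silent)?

Codon 1: GGC (Gly) → AGC (Ser) — missense.
Codon 2: CCG (Pro) → CCA (Pro) — synonymous.
Codon 3: ACU (Thr) → ACG (Thr) — synonymous.
Codon 4: CCG (Pro) → CGG (Arg) — missense.
Codon 6: UAC (Tyr) → UAA (Stop) — nonsense.
Synonymous: 2 of 5.

2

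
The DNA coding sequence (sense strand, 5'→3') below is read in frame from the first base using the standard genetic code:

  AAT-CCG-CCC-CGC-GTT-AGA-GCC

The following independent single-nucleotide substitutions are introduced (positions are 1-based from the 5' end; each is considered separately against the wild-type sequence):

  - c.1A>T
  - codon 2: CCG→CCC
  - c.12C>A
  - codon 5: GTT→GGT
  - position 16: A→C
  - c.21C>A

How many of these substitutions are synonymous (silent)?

Codon 1: AAT (Asn) → TAT (Tyr) — missense.
Codon 2: CCG (Pro) → CCC (Pro) — synonymous.
Codon 4: CGC (Arg) → CGA (Arg) — synonymous.
Codon 5: GTT (Val) → GGT (Gly) — missense.
Codon 6: AGA (Arg) → CGA (Arg) — synonymous.
Codon 7: GCC (Ala) → GCA (Ala) — synonymous.
Synonymous: 4 of 6.

4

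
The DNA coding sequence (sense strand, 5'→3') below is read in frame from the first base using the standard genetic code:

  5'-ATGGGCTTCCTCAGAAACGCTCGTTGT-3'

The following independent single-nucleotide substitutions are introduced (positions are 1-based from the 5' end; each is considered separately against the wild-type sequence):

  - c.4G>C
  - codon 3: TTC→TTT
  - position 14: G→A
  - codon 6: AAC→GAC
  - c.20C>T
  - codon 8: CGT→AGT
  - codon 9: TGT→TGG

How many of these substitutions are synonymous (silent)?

Codon 2: GGC (Gly) → CGC (Arg) — missense.
Codon 3: TTC (Phe) → TTT (Phe) — synonymous.
Codon 5: AGA (Arg) → AAA (Lys) — missense.
Codon 6: AAC (Asn) → GAC (Asp) — missense.
Codon 7: GCT (Ala) → GTT (Val) — missense.
Codon 8: CGT (Arg) → AGT (Ser) — missense.
Codon 9: TGT (Cys) → TGG (Trp) — missense.
Synonymous: 1 of 7.

1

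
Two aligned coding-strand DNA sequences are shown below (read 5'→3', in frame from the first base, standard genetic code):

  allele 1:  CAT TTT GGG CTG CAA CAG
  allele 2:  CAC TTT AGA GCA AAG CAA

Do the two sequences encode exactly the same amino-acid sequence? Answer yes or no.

Codon 1: CAT His / CAC His — synonymous.
Codon 2: TTT Phe / TTT Phe — identical.
Codon 3: GGG Gly / AGA Arg — nonsynonymous.
Codon 4: CTG Leu / GCA Ala — nonsynonymous.
Codon 5: CAA Gln / AAG Lys — nonsynonymous.
Codon 6: CAG Gln / CAA Gln — synonymous.
Nonsynonymous differences: 3 → different protein.

no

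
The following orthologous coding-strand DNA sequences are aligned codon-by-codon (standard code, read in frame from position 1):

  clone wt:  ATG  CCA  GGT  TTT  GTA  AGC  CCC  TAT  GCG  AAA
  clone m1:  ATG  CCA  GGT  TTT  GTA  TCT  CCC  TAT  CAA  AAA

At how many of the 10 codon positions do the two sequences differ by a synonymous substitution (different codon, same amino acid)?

Codon 1: ATG Met / ATG Met — identical.
Codon 2: CCA Pro / CCA Pro — identical.
Codon 3: GGT Gly / GGT Gly — identical.
Codon 4: TTT Phe / TTT Phe — identical.
Codon 5: GTA Val / GTA Val — identical.
Codon 6: AGC Ser / TCT Ser — synonymous.
Codon 7: CCC Pro / CCC Pro — identical.
Codon 8: TAT Tyr / TAT Tyr — identical.
Codon 9: GCG Ala / CAA Gln — nonsynonymous.
Codon 10: AAA Lys / AAA Lys — identical.
Synonymous differences: 1.

1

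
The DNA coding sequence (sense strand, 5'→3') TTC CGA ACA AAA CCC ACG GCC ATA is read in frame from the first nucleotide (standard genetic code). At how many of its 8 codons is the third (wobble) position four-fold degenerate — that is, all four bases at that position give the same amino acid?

5

Codon 1 TTC (Phe): third position 2-fold.
Codon 2 CGA (Arg): third position 4-fold.
Codon 3 ACA (Thr): third position 4-fold.
Codon 4 AAA (Lys): third position 2-fold.
Codon 5 CCC (Pro): third position 4-fold.
Codon 6 ACG (Thr): third position 4-fold.
Codon 7 GCC (Ala): third position 4-fold.
Codon 8 ATA (Ile): third position 3-fold.
Four-fold degenerate third positions: 5.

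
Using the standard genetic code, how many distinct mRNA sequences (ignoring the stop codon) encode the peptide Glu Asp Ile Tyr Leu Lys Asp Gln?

Glu: 2 codons.
Asp: 2 codons.
Ile: 3 codons.
Tyr: 2 codons.
Leu: 6 codons.
Lys: 2 codons.
Asp: 2 codons.
Gln: 2 codons.
2 × 2 × 3 × 2 × 6 × 2 × 2 × 2 = 1152.

1152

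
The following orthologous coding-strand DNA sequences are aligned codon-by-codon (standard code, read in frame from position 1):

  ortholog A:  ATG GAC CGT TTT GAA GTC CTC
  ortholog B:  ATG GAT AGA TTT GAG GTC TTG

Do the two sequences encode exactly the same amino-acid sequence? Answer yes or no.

Codon 1: ATG Met / ATG Met — identical.
Codon 2: GAC Asp / GAT Asp — synonymous.
Codon 3: CGT Arg / AGA Arg — synonymous.
Codon 4: TTT Phe / TTT Phe — identical.
Codon 5: GAA Glu / GAG Glu — synonymous.
Codon 6: GTC Val / GTC Val — identical.
Codon 7: CTC Leu / TTG Leu — synonymous.
Nonsynonymous differences: 0 → same protein.

yes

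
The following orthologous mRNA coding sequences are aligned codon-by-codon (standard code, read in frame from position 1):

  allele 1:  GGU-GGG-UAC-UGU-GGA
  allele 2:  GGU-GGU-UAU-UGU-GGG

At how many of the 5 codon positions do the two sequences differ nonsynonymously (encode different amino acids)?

Codon 1: GGU Gly / GGU Gly — identical.
Codon 2: GGG Gly / GGU Gly — synonymous.
Codon 3: UAC Tyr / UAU Tyr — synonymous.
Codon 4: UGU Cys / UGU Cys — identical.
Codon 5: GGA Gly / GGG Gly — synonymous.
Nonsynonymous differences: 0.

0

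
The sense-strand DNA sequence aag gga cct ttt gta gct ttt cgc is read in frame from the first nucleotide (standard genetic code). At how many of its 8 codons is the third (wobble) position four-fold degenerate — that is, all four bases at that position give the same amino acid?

Codon 1 AAG (Lys): third position 2-fold.
Codon 2 GGA (Gly): third position 4-fold.
Codon 3 CCT (Pro): third position 4-fold.
Codon 4 TTT (Phe): third position 2-fold.
Codon 5 GTA (Val): third position 4-fold.
Codon 6 GCT (Ala): third position 4-fold.
Codon 7 TTT (Phe): third position 2-fold.
Codon 8 CGC (Arg): third position 4-fold.
Four-fold degenerate third positions: 5.

5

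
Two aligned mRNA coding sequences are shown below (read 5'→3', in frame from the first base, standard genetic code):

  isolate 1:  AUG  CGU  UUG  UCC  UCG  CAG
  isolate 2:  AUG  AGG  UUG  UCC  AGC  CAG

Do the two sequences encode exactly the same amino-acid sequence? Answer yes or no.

Codon 1: AUG Met / AUG Met — identical.
Codon 2: CGU Arg / AGG Arg — synonymous.
Codon 3: UUG Leu / UUG Leu — identical.
Codon 4: UCC Ser / UCC Ser — identical.
Codon 5: UCG Ser / AGC Ser — synonymous.
Codon 6: CAG Gln / CAG Gln — identical.
Nonsynonymous differences: 0 → same protein.

yes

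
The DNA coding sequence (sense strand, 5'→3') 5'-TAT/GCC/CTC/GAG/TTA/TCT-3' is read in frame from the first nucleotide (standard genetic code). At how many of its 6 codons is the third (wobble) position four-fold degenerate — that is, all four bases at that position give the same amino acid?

3

Codon 1 TAT (Tyr): third position 2-fold.
Codon 2 GCC (Ala): third position 4-fold.
Codon 3 CTC (Leu): third position 4-fold.
Codon 4 GAG (Glu): third position 2-fold.
Codon 5 TTA (Leu): third position 2-fold.
Codon 6 TCT (Ser): third position 4-fold.
Four-fold degenerate third positions: 3.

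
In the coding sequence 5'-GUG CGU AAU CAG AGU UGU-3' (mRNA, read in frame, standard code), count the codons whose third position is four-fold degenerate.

Codon 1 GUG (Val): third position 4-fold.
Codon 2 CGU (Arg): third position 4-fold.
Codon 3 AAU (Asn): third position 2-fold.
Codon 4 CAG (Gln): third position 2-fold.
Codon 5 AGU (Ser): third position 2-fold.
Codon 6 UGU (Cys): third position 2-fold.
Four-fold degenerate third positions: 2.

2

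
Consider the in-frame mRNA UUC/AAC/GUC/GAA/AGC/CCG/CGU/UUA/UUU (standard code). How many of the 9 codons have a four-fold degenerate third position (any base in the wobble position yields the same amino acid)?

Codon 1 UUC (Phe): third position 2-fold.
Codon 2 AAC (Asn): third position 2-fold.
Codon 3 GUC (Val): third position 4-fold.
Codon 4 GAA (Glu): third position 2-fold.
Codon 5 AGC (Ser): third position 2-fold.
Codon 6 CCG (Pro): third position 4-fold.
Codon 7 CGU (Arg): third position 4-fold.
Codon 8 UUA (Leu): third position 2-fold.
Codon 9 UUU (Phe): third position 2-fold.
Four-fold degenerate third positions: 3.

3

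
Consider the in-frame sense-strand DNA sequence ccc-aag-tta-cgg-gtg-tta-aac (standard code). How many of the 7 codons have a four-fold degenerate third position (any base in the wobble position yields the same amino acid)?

Codon 1 CCC (Pro): third position 4-fold.
Codon 2 AAG (Lys): third position 2-fold.
Codon 3 TTA (Leu): third position 2-fold.
Codon 4 CGG (Arg): third position 4-fold.
Codon 5 GTG (Val): third position 4-fold.
Codon 6 TTA (Leu): third position 2-fold.
Codon 7 AAC (Asn): third position 2-fold.
Four-fold degenerate third positions: 3.

3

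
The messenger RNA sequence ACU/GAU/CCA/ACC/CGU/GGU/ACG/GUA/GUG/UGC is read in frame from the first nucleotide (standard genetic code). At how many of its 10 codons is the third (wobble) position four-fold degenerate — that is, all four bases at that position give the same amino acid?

Codon 1 ACU (Thr): third position 4-fold.
Codon 2 GAU (Asp): third position 2-fold.
Codon 3 CCA (Pro): third position 4-fold.
Codon 4 ACC (Thr): third position 4-fold.
Codon 5 CGU (Arg): third position 4-fold.
Codon 6 GGU (Gly): third position 4-fold.
Codon 7 ACG (Thr): third position 4-fold.
Codon 8 GUA (Val): third position 4-fold.
Codon 9 GUG (Val): third position 4-fold.
Codon 10 UGC (Cys): third position 2-fold.
Four-fold degenerate third positions: 8.

8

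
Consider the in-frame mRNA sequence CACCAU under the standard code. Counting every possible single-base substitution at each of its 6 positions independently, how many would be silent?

Codon 1 (CAC, His): 1 synonymous substitution.
Codon 2 (CAU, His): 1 synonymous substitution.
Total: 1 + 1 = 2.

2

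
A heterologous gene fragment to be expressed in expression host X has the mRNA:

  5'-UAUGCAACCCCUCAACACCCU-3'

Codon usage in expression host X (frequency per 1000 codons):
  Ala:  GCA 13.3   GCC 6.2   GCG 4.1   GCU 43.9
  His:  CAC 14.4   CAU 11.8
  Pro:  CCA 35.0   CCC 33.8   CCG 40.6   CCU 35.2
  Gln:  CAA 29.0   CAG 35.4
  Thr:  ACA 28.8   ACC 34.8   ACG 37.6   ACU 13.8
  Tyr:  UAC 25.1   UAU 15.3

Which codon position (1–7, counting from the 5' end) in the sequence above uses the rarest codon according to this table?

Codon 1 UAU (Tyr): 15.3 per 1000.
Codon 2 GCA (Ala): 13.3 per 1000.
Codon 3 ACC (Thr): 34.8 per 1000.
Codon 4 CCU (Pro): 35.2 per 1000.
Codon 5 CAA (Gln): 29.0 per 1000.
Codon 6 CAC (His): 14.4 per 1000.
Codon 7 CCU (Pro): 35.2 per 1000.
Lowest frequency is 13.3 at codon 2.

2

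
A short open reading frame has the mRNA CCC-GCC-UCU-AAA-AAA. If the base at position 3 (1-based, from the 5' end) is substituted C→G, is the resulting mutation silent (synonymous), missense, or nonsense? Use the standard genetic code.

Position 3 falls in codon 1: CCC → Pro.
After the substitution the codon is CCG → Pro.
Both encode Pro, so the change is synonymous.

silent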